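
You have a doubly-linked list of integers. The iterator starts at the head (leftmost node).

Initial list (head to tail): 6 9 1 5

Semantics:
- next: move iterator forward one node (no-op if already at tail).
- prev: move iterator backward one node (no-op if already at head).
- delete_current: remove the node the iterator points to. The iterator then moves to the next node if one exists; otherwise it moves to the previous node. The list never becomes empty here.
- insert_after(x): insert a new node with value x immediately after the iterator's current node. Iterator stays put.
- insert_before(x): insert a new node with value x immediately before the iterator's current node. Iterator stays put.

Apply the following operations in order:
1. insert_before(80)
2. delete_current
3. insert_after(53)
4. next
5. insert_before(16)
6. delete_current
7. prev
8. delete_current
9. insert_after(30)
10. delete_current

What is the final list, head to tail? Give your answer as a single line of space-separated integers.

Answer: 80 9 30 5

Derivation:
After 1 (insert_before(80)): list=[80, 6, 9, 1, 5] cursor@6
After 2 (delete_current): list=[80, 9, 1, 5] cursor@9
After 3 (insert_after(53)): list=[80, 9, 53, 1, 5] cursor@9
After 4 (next): list=[80, 9, 53, 1, 5] cursor@53
After 5 (insert_before(16)): list=[80, 9, 16, 53, 1, 5] cursor@53
After 6 (delete_current): list=[80, 9, 16, 1, 5] cursor@1
After 7 (prev): list=[80, 9, 16, 1, 5] cursor@16
After 8 (delete_current): list=[80, 9, 1, 5] cursor@1
After 9 (insert_after(30)): list=[80, 9, 1, 30, 5] cursor@1
After 10 (delete_current): list=[80, 9, 30, 5] cursor@30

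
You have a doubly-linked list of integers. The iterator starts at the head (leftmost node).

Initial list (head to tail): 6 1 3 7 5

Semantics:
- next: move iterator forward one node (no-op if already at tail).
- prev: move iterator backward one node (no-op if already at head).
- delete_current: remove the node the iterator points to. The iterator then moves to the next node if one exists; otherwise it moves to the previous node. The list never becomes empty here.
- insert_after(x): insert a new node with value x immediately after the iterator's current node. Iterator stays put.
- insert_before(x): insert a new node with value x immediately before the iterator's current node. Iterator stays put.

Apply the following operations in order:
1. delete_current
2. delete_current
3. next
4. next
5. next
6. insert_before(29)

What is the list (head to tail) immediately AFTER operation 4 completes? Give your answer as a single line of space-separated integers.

Answer: 3 7 5

Derivation:
After 1 (delete_current): list=[1, 3, 7, 5] cursor@1
After 2 (delete_current): list=[3, 7, 5] cursor@3
After 3 (next): list=[3, 7, 5] cursor@7
After 4 (next): list=[3, 7, 5] cursor@5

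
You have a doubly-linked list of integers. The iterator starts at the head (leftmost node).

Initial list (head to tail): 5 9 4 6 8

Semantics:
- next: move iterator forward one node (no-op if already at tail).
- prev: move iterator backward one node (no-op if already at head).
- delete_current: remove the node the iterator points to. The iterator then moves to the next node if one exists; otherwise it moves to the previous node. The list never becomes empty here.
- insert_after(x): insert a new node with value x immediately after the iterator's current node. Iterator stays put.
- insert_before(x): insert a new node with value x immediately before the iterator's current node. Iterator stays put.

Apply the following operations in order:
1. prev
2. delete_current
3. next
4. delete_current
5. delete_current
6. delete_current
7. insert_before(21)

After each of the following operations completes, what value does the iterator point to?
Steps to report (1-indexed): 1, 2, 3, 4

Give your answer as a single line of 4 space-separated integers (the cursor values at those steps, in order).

After 1 (prev): list=[5, 9, 4, 6, 8] cursor@5
After 2 (delete_current): list=[9, 4, 6, 8] cursor@9
After 3 (next): list=[9, 4, 6, 8] cursor@4
After 4 (delete_current): list=[9, 6, 8] cursor@6
After 5 (delete_current): list=[9, 8] cursor@8
After 6 (delete_current): list=[9] cursor@9
After 7 (insert_before(21)): list=[21, 9] cursor@9

Answer: 5 9 4 6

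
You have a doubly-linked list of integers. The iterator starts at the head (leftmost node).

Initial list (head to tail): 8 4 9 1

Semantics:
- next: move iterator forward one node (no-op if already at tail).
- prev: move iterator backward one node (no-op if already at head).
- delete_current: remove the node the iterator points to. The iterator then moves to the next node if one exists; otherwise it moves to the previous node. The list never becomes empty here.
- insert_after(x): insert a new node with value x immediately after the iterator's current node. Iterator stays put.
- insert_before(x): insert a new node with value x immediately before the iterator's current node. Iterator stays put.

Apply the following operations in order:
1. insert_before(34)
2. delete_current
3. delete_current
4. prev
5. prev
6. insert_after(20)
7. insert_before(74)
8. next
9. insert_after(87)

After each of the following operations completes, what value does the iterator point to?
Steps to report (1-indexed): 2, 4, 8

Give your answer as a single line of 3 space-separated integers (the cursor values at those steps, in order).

Answer: 4 34 20

Derivation:
After 1 (insert_before(34)): list=[34, 8, 4, 9, 1] cursor@8
After 2 (delete_current): list=[34, 4, 9, 1] cursor@4
After 3 (delete_current): list=[34, 9, 1] cursor@9
After 4 (prev): list=[34, 9, 1] cursor@34
After 5 (prev): list=[34, 9, 1] cursor@34
After 6 (insert_after(20)): list=[34, 20, 9, 1] cursor@34
After 7 (insert_before(74)): list=[74, 34, 20, 9, 1] cursor@34
After 8 (next): list=[74, 34, 20, 9, 1] cursor@20
After 9 (insert_after(87)): list=[74, 34, 20, 87, 9, 1] cursor@20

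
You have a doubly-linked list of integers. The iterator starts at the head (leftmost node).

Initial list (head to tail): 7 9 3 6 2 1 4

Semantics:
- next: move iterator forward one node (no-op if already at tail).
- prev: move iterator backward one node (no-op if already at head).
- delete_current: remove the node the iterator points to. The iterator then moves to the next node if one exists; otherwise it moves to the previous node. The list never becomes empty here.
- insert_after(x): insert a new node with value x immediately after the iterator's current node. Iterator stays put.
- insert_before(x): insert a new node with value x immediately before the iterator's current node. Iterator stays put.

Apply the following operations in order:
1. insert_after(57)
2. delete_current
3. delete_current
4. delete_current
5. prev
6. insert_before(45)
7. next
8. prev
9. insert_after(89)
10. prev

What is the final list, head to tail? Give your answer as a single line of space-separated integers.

Answer: 45 3 89 6 2 1 4

Derivation:
After 1 (insert_after(57)): list=[7, 57, 9, 3, 6, 2, 1, 4] cursor@7
After 2 (delete_current): list=[57, 9, 3, 6, 2, 1, 4] cursor@57
After 3 (delete_current): list=[9, 3, 6, 2, 1, 4] cursor@9
After 4 (delete_current): list=[3, 6, 2, 1, 4] cursor@3
After 5 (prev): list=[3, 6, 2, 1, 4] cursor@3
After 6 (insert_before(45)): list=[45, 3, 6, 2, 1, 4] cursor@3
After 7 (next): list=[45, 3, 6, 2, 1, 4] cursor@6
After 8 (prev): list=[45, 3, 6, 2, 1, 4] cursor@3
After 9 (insert_after(89)): list=[45, 3, 89, 6, 2, 1, 4] cursor@3
After 10 (prev): list=[45, 3, 89, 6, 2, 1, 4] cursor@45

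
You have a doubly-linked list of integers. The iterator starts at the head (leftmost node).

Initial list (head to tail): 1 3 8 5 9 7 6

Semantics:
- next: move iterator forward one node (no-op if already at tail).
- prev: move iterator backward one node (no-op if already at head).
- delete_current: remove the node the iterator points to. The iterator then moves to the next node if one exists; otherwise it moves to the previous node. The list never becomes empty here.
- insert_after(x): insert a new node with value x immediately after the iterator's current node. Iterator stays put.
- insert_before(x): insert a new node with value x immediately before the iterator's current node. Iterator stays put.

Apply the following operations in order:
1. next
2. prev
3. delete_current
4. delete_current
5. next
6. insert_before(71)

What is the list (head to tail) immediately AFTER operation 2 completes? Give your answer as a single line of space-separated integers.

After 1 (next): list=[1, 3, 8, 5, 9, 7, 6] cursor@3
After 2 (prev): list=[1, 3, 8, 5, 9, 7, 6] cursor@1

Answer: 1 3 8 5 9 7 6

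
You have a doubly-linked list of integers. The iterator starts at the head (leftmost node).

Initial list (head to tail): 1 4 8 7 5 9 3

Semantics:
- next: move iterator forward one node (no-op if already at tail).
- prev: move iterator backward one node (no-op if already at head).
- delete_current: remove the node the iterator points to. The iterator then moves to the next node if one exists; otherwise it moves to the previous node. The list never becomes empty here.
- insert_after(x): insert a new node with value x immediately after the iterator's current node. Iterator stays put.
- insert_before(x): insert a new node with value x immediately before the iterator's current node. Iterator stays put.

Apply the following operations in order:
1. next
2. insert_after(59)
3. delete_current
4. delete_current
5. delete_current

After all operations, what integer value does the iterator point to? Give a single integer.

Answer: 7

Derivation:
After 1 (next): list=[1, 4, 8, 7, 5, 9, 3] cursor@4
After 2 (insert_after(59)): list=[1, 4, 59, 8, 7, 5, 9, 3] cursor@4
After 3 (delete_current): list=[1, 59, 8, 7, 5, 9, 3] cursor@59
After 4 (delete_current): list=[1, 8, 7, 5, 9, 3] cursor@8
After 5 (delete_current): list=[1, 7, 5, 9, 3] cursor@7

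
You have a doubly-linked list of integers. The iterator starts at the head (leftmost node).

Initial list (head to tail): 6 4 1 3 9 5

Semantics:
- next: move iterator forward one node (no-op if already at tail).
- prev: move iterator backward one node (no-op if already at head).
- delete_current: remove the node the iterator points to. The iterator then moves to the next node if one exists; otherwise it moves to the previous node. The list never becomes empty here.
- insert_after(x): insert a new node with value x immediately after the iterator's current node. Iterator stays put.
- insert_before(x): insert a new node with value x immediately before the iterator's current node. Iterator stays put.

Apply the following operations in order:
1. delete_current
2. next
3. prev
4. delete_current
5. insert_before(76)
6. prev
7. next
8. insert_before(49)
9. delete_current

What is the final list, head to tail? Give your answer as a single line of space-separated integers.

After 1 (delete_current): list=[4, 1, 3, 9, 5] cursor@4
After 2 (next): list=[4, 1, 3, 9, 5] cursor@1
After 3 (prev): list=[4, 1, 3, 9, 5] cursor@4
After 4 (delete_current): list=[1, 3, 9, 5] cursor@1
After 5 (insert_before(76)): list=[76, 1, 3, 9, 5] cursor@1
After 6 (prev): list=[76, 1, 3, 9, 5] cursor@76
After 7 (next): list=[76, 1, 3, 9, 5] cursor@1
After 8 (insert_before(49)): list=[76, 49, 1, 3, 9, 5] cursor@1
After 9 (delete_current): list=[76, 49, 3, 9, 5] cursor@3

Answer: 76 49 3 9 5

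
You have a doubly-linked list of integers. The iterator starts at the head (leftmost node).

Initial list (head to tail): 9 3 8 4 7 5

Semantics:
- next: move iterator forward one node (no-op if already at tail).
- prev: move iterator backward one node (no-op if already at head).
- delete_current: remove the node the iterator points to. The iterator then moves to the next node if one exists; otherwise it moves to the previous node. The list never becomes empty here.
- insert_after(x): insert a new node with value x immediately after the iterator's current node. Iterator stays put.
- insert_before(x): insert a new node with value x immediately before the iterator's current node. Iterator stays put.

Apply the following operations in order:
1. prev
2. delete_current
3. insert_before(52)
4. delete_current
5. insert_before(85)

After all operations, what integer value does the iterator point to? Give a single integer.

After 1 (prev): list=[9, 3, 8, 4, 7, 5] cursor@9
After 2 (delete_current): list=[3, 8, 4, 7, 5] cursor@3
After 3 (insert_before(52)): list=[52, 3, 8, 4, 7, 5] cursor@3
After 4 (delete_current): list=[52, 8, 4, 7, 5] cursor@8
After 5 (insert_before(85)): list=[52, 85, 8, 4, 7, 5] cursor@8

Answer: 8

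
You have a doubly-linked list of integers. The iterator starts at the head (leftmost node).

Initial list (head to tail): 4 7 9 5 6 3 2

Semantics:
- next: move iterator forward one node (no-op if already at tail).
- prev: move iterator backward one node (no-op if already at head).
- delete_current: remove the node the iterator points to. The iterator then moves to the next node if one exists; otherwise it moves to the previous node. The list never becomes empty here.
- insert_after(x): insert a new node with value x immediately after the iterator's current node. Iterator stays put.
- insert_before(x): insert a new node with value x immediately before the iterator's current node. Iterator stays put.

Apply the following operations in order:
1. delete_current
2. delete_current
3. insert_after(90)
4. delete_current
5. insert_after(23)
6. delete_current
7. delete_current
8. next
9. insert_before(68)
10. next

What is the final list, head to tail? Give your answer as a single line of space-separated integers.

After 1 (delete_current): list=[7, 9, 5, 6, 3, 2] cursor@7
After 2 (delete_current): list=[9, 5, 6, 3, 2] cursor@9
After 3 (insert_after(90)): list=[9, 90, 5, 6, 3, 2] cursor@9
After 4 (delete_current): list=[90, 5, 6, 3, 2] cursor@90
After 5 (insert_after(23)): list=[90, 23, 5, 6, 3, 2] cursor@90
After 6 (delete_current): list=[23, 5, 6, 3, 2] cursor@23
After 7 (delete_current): list=[5, 6, 3, 2] cursor@5
After 8 (next): list=[5, 6, 3, 2] cursor@6
After 9 (insert_before(68)): list=[5, 68, 6, 3, 2] cursor@6
After 10 (next): list=[5, 68, 6, 3, 2] cursor@3

Answer: 5 68 6 3 2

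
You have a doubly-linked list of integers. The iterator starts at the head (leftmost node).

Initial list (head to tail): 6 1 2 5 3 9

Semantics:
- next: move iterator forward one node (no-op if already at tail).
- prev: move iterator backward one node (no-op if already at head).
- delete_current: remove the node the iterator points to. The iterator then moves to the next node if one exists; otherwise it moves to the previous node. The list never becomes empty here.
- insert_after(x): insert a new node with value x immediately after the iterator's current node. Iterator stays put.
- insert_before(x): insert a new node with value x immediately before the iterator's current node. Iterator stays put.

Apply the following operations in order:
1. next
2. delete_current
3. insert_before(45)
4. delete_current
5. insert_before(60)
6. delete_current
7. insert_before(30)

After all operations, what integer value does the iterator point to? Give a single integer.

After 1 (next): list=[6, 1, 2, 5, 3, 9] cursor@1
After 2 (delete_current): list=[6, 2, 5, 3, 9] cursor@2
After 3 (insert_before(45)): list=[6, 45, 2, 5, 3, 9] cursor@2
After 4 (delete_current): list=[6, 45, 5, 3, 9] cursor@5
After 5 (insert_before(60)): list=[6, 45, 60, 5, 3, 9] cursor@5
After 6 (delete_current): list=[6, 45, 60, 3, 9] cursor@3
After 7 (insert_before(30)): list=[6, 45, 60, 30, 3, 9] cursor@3

Answer: 3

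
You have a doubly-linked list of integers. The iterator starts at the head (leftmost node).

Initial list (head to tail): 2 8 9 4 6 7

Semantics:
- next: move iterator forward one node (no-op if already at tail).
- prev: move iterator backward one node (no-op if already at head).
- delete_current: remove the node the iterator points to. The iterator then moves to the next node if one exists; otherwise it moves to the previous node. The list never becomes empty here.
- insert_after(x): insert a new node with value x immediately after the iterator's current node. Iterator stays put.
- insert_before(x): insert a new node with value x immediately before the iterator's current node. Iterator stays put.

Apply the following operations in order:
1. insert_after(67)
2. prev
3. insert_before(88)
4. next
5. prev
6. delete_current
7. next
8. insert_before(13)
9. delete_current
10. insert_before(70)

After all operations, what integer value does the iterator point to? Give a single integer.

After 1 (insert_after(67)): list=[2, 67, 8, 9, 4, 6, 7] cursor@2
After 2 (prev): list=[2, 67, 8, 9, 4, 6, 7] cursor@2
After 3 (insert_before(88)): list=[88, 2, 67, 8, 9, 4, 6, 7] cursor@2
After 4 (next): list=[88, 2, 67, 8, 9, 4, 6, 7] cursor@67
After 5 (prev): list=[88, 2, 67, 8, 9, 4, 6, 7] cursor@2
After 6 (delete_current): list=[88, 67, 8, 9, 4, 6, 7] cursor@67
After 7 (next): list=[88, 67, 8, 9, 4, 6, 7] cursor@8
After 8 (insert_before(13)): list=[88, 67, 13, 8, 9, 4, 6, 7] cursor@8
After 9 (delete_current): list=[88, 67, 13, 9, 4, 6, 7] cursor@9
After 10 (insert_before(70)): list=[88, 67, 13, 70, 9, 4, 6, 7] cursor@9

Answer: 9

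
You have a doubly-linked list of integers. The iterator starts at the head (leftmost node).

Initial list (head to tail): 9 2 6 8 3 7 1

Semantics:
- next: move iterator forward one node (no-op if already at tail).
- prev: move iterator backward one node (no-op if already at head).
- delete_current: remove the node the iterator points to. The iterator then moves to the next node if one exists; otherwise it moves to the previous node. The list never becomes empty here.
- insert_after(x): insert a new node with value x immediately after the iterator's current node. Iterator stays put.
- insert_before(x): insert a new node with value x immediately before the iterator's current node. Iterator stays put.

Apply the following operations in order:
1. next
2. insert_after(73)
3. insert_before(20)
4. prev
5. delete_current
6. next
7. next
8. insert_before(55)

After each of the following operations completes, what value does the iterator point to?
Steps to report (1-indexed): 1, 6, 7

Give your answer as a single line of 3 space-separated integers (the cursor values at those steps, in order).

After 1 (next): list=[9, 2, 6, 8, 3, 7, 1] cursor@2
After 2 (insert_after(73)): list=[9, 2, 73, 6, 8, 3, 7, 1] cursor@2
After 3 (insert_before(20)): list=[9, 20, 2, 73, 6, 8, 3, 7, 1] cursor@2
After 4 (prev): list=[9, 20, 2, 73, 6, 8, 3, 7, 1] cursor@20
After 5 (delete_current): list=[9, 2, 73, 6, 8, 3, 7, 1] cursor@2
After 6 (next): list=[9, 2, 73, 6, 8, 3, 7, 1] cursor@73
After 7 (next): list=[9, 2, 73, 6, 8, 3, 7, 1] cursor@6
After 8 (insert_before(55)): list=[9, 2, 73, 55, 6, 8, 3, 7, 1] cursor@6

Answer: 2 73 6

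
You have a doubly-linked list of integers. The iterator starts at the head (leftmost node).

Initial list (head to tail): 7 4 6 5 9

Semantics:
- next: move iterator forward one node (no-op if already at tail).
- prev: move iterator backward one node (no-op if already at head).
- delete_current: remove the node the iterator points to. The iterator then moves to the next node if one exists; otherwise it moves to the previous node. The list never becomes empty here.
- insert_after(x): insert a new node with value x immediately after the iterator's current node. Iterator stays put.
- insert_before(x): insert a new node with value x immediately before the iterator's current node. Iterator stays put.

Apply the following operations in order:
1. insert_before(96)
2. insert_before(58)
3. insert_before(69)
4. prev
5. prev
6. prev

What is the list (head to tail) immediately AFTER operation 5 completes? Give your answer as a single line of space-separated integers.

After 1 (insert_before(96)): list=[96, 7, 4, 6, 5, 9] cursor@7
After 2 (insert_before(58)): list=[96, 58, 7, 4, 6, 5, 9] cursor@7
After 3 (insert_before(69)): list=[96, 58, 69, 7, 4, 6, 5, 9] cursor@7
After 4 (prev): list=[96, 58, 69, 7, 4, 6, 5, 9] cursor@69
After 5 (prev): list=[96, 58, 69, 7, 4, 6, 5, 9] cursor@58

Answer: 96 58 69 7 4 6 5 9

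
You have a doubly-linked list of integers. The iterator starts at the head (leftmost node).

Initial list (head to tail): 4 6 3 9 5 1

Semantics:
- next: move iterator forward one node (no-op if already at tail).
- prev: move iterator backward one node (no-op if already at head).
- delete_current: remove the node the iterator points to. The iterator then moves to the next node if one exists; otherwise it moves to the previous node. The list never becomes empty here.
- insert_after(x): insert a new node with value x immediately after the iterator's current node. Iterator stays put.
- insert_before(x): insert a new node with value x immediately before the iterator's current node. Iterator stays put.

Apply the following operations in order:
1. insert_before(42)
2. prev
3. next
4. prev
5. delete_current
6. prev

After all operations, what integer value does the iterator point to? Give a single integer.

Answer: 4

Derivation:
After 1 (insert_before(42)): list=[42, 4, 6, 3, 9, 5, 1] cursor@4
After 2 (prev): list=[42, 4, 6, 3, 9, 5, 1] cursor@42
After 3 (next): list=[42, 4, 6, 3, 9, 5, 1] cursor@4
After 4 (prev): list=[42, 4, 6, 3, 9, 5, 1] cursor@42
After 5 (delete_current): list=[4, 6, 3, 9, 5, 1] cursor@4
After 6 (prev): list=[4, 6, 3, 9, 5, 1] cursor@4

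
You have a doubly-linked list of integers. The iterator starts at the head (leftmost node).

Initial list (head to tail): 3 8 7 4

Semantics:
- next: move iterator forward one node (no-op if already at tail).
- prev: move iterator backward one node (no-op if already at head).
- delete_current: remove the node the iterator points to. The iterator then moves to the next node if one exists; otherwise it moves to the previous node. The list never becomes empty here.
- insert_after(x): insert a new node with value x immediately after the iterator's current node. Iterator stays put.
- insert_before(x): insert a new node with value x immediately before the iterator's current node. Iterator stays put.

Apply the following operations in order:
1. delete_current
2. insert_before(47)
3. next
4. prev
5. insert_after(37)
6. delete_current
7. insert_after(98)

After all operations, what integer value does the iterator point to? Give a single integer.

After 1 (delete_current): list=[8, 7, 4] cursor@8
After 2 (insert_before(47)): list=[47, 8, 7, 4] cursor@8
After 3 (next): list=[47, 8, 7, 4] cursor@7
After 4 (prev): list=[47, 8, 7, 4] cursor@8
After 5 (insert_after(37)): list=[47, 8, 37, 7, 4] cursor@8
After 6 (delete_current): list=[47, 37, 7, 4] cursor@37
After 7 (insert_after(98)): list=[47, 37, 98, 7, 4] cursor@37

Answer: 37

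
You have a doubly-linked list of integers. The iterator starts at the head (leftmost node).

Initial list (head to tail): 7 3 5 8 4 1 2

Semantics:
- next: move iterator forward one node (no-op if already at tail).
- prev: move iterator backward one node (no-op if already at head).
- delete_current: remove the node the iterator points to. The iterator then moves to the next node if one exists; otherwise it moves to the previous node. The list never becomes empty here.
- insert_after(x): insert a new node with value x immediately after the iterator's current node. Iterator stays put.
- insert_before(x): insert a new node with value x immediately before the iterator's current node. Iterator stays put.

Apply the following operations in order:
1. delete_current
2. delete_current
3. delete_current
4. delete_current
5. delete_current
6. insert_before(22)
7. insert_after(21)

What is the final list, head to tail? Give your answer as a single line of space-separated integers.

After 1 (delete_current): list=[3, 5, 8, 4, 1, 2] cursor@3
After 2 (delete_current): list=[5, 8, 4, 1, 2] cursor@5
After 3 (delete_current): list=[8, 4, 1, 2] cursor@8
After 4 (delete_current): list=[4, 1, 2] cursor@4
After 5 (delete_current): list=[1, 2] cursor@1
After 6 (insert_before(22)): list=[22, 1, 2] cursor@1
After 7 (insert_after(21)): list=[22, 1, 21, 2] cursor@1

Answer: 22 1 21 2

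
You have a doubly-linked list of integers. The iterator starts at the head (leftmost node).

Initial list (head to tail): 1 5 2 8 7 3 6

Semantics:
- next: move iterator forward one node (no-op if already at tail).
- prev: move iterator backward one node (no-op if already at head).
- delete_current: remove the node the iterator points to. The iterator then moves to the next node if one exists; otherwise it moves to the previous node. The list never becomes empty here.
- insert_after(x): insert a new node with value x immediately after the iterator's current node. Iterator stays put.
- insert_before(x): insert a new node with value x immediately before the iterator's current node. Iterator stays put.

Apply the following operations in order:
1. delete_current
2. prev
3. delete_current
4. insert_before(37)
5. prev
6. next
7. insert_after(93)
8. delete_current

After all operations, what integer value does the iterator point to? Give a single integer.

After 1 (delete_current): list=[5, 2, 8, 7, 3, 6] cursor@5
After 2 (prev): list=[5, 2, 8, 7, 3, 6] cursor@5
After 3 (delete_current): list=[2, 8, 7, 3, 6] cursor@2
After 4 (insert_before(37)): list=[37, 2, 8, 7, 3, 6] cursor@2
After 5 (prev): list=[37, 2, 8, 7, 3, 6] cursor@37
After 6 (next): list=[37, 2, 8, 7, 3, 6] cursor@2
After 7 (insert_after(93)): list=[37, 2, 93, 8, 7, 3, 6] cursor@2
After 8 (delete_current): list=[37, 93, 8, 7, 3, 6] cursor@93

Answer: 93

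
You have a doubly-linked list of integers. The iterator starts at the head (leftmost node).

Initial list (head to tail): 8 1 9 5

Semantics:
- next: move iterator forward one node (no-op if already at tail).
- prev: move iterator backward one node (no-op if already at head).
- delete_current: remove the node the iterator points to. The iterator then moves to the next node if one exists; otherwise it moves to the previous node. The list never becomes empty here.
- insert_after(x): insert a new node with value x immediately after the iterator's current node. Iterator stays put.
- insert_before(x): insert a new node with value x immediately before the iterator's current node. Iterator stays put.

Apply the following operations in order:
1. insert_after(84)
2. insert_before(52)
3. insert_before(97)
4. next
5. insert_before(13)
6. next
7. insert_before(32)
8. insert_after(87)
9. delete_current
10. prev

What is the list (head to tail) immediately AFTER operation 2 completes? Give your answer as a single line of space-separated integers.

Answer: 52 8 84 1 9 5

Derivation:
After 1 (insert_after(84)): list=[8, 84, 1, 9, 5] cursor@8
After 2 (insert_before(52)): list=[52, 8, 84, 1, 9, 5] cursor@8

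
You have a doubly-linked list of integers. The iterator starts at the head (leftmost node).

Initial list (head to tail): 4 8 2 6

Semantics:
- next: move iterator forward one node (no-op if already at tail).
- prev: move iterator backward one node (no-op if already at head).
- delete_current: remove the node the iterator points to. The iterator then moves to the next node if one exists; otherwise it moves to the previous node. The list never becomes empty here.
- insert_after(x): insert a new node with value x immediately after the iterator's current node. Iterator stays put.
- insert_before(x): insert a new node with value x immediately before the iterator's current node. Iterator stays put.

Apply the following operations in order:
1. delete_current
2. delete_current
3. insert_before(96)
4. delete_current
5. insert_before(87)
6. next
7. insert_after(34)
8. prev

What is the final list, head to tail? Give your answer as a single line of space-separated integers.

After 1 (delete_current): list=[8, 2, 6] cursor@8
After 2 (delete_current): list=[2, 6] cursor@2
After 3 (insert_before(96)): list=[96, 2, 6] cursor@2
After 4 (delete_current): list=[96, 6] cursor@6
After 5 (insert_before(87)): list=[96, 87, 6] cursor@6
After 6 (next): list=[96, 87, 6] cursor@6
After 7 (insert_after(34)): list=[96, 87, 6, 34] cursor@6
After 8 (prev): list=[96, 87, 6, 34] cursor@87

Answer: 96 87 6 34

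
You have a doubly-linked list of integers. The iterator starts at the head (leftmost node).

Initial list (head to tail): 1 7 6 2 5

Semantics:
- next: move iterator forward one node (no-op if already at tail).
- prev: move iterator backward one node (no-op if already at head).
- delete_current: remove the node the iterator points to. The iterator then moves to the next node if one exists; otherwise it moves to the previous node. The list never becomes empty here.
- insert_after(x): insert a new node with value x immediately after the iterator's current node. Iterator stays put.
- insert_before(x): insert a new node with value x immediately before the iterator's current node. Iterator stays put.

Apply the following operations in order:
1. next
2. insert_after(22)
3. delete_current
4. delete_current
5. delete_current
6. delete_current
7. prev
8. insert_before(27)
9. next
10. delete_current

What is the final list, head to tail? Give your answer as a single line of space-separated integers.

Answer: 27 1

Derivation:
After 1 (next): list=[1, 7, 6, 2, 5] cursor@7
After 2 (insert_after(22)): list=[1, 7, 22, 6, 2, 5] cursor@7
After 3 (delete_current): list=[1, 22, 6, 2, 5] cursor@22
After 4 (delete_current): list=[1, 6, 2, 5] cursor@6
After 5 (delete_current): list=[1, 2, 5] cursor@2
After 6 (delete_current): list=[1, 5] cursor@5
After 7 (prev): list=[1, 5] cursor@1
After 8 (insert_before(27)): list=[27, 1, 5] cursor@1
After 9 (next): list=[27, 1, 5] cursor@5
After 10 (delete_current): list=[27, 1] cursor@1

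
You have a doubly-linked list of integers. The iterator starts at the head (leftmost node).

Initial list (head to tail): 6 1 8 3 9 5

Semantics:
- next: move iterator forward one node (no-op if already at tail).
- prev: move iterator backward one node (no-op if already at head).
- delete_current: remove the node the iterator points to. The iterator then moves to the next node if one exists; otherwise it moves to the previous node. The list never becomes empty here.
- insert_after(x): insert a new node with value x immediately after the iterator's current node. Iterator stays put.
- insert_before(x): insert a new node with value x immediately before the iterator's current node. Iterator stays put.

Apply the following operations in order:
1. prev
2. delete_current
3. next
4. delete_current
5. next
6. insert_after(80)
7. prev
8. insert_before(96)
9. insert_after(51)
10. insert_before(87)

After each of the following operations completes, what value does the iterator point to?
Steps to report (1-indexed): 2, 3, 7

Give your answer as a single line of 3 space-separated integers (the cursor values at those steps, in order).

After 1 (prev): list=[6, 1, 8, 3, 9, 5] cursor@6
After 2 (delete_current): list=[1, 8, 3, 9, 5] cursor@1
After 3 (next): list=[1, 8, 3, 9, 5] cursor@8
After 4 (delete_current): list=[1, 3, 9, 5] cursor@3
After 5 (next): list=[1, 3, 9, 5] cursor@9
After 6 (insert_after(80)): list=[1, 3, 9, 80, 5] cursor@9
After 7 (prev): list=[1, 3, 9, 80, 5] cursor@3
After 8 (insert_before(96)): list=[1, 96, 3, 9, 80, 5] cursor@3
After 9 (insert_after(51)): list=[1, 96, 3, 51, 9, 80, 5] cursor@3
After 10 (insert_before(87)): list=[1, 96, 87, 3, 51, 9, 80, 5] cursor@3

Answer: 1 8 3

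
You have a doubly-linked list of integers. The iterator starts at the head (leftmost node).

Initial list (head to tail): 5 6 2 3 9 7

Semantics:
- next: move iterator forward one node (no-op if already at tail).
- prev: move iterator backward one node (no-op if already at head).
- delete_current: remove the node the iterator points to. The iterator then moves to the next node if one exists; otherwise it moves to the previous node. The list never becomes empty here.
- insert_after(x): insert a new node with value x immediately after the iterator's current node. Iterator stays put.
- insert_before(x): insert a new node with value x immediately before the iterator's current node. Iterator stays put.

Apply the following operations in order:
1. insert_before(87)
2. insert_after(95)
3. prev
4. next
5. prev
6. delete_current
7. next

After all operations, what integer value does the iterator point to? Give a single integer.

After 1 (insert_before(87)): list=[87, 5, 6, 2, 3, 9, 7] cursor@5
After 2 (insert_after(95)): list=[87, 5, 95, 6, 2, 3, 9, 7] cursor@5
After 3 (prev): list=[87, 5, 95, 6, 2, 3, 9, 7] cursor@87
After 4 (next): list=[87, 5, 95, 6, 2, 3, 9, 7] cursor@5
After 5 (prev): list=[87, 5, 95, 6, 2, 3, 9, 7] cursor@87
After 6 (delete_current): list=[5, 95, 6, 2, 3, 9, 7] cursor@5
After 7 (next): list=[5, 95, 6, 2, 3, 9, 7] cursor@95

Answer: 95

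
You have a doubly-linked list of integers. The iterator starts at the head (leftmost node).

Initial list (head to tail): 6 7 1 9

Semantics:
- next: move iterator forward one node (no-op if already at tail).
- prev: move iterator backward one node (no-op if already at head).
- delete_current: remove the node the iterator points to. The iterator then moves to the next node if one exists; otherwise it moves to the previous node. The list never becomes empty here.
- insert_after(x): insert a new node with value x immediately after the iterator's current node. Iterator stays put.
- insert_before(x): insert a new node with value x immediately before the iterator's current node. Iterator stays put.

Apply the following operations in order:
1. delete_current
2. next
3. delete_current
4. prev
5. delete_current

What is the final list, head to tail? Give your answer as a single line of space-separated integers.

After 1 (delete_current): list=[7, 1, 9] cursor@7
After 2 (next): list=[7, 1, 9] cursor@1
After 3 (delete_current): list=[7, 9] cursor@9
After 4 (prev): list=[7, 9] cursor@7
After 5 (delete_current): list=[9] cursor@9

Answer: 9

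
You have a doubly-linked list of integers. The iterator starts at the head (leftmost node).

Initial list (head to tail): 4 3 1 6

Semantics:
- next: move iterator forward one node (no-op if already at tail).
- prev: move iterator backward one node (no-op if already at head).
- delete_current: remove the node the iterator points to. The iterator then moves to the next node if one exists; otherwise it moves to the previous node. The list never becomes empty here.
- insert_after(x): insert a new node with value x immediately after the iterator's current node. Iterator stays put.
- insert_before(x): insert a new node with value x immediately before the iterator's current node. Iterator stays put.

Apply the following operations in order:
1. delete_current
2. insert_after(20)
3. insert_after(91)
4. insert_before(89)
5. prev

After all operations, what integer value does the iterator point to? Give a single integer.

After 1 (delete_current): list=[3, 1, 6] cursor@3
After 2 (insert_after(20)): list=[3, 20, 1, 6] cursor@3
After 3 (insert_after(91)): list=[3, 91, 20, 1, 6] cursor@3
After 4 (insert_before(89)): list=[89, 3, 91, 20, 1, 6] cursor@3
After 5 (prev): list=[89, 3, 91, 20, 1, 6] cursor@89

Answer: 89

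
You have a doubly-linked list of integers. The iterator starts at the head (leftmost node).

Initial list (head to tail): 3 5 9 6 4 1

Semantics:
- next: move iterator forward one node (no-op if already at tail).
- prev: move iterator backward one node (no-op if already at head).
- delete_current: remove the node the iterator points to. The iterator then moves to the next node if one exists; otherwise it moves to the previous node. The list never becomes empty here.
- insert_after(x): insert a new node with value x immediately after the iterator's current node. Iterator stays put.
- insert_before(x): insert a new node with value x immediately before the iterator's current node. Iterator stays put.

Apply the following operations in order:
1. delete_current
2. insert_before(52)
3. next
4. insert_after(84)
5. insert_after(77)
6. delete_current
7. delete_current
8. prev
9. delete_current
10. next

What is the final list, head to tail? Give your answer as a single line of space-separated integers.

After 1 (delete_current): list=[5, 9, 6, 4, 1] cursor@5
After 2 (insert_before(52)): list=[52, 5, 9, 6, 4, 1] cursor@5
After 3 (next): list=[52, 5, 9, 6, 4, 1] cursor@9
After 4 (insert_after(84)): list=[52, 5, 9, 84, 6, 4, 1] cursor@9
After 5 (insert_after(77)): list=[52, 5, 9, 77, 84, 6, 4, 1] cursor@9
After 6 (delete_current): list=[52, 5, 77, 84, 6, 4, 1] cursor@77
After 7 (delete_current): list=[52, 5, 84, 6, 4, 1] cursor@84
After 8 (prev): list=[52, 5, 84, 6, 4, 1] cursor@5
After 9 (delete_current): list=[52, 84, 6, 4, 1] cursor@84
After 10 (next): list=[52, 84, 6, 4, 1] cursor@6

Answer: 52 84 6 4 1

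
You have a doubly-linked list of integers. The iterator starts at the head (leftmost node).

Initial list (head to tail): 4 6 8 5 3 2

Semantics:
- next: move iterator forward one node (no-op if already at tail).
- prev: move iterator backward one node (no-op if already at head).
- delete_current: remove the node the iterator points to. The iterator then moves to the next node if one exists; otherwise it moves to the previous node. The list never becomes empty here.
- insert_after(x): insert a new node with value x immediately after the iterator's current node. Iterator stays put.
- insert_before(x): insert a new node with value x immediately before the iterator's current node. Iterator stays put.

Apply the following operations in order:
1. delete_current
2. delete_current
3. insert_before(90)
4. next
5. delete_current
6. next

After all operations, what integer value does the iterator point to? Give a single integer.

After 1 (delete_current): list=[6, 8, 5, 3, 2] cursor@6
After 2 (delete_current): list=[8, 5, 3, 2] cursor@8
After 3 (insert_before(90)): list=[90, 8, 5, 3, 2] cursor@8
After 4 (next): list=[90, 8, 5, 3, 2] cursor@5
After 5 (delete_current): list=[90, 8, 3, 2] cursor@3
After 6 (next): list=[90, 8, 3, 2] cursor@2

Answer: 2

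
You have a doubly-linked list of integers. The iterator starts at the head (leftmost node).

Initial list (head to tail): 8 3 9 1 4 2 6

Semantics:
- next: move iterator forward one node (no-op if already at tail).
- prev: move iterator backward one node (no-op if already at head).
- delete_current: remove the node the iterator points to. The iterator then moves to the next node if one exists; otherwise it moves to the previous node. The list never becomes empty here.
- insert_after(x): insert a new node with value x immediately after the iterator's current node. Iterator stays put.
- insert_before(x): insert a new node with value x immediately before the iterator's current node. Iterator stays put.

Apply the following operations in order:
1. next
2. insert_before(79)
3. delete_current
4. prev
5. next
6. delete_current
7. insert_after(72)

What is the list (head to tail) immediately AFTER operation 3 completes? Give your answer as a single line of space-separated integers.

Answer: 8 79 9 1 4 2 6

Derivation:
After 1 (next): list=[8, 3, 9, 1, 4, 2, 6] cursor@3
After 2 (insert_before(79)): list=[8, 79, 3, 9, 1, 4, 2, 6] cursor@3
After 3 (delete_current): list=[8, 79, 9, 1, 4, 2, 6] cursor@9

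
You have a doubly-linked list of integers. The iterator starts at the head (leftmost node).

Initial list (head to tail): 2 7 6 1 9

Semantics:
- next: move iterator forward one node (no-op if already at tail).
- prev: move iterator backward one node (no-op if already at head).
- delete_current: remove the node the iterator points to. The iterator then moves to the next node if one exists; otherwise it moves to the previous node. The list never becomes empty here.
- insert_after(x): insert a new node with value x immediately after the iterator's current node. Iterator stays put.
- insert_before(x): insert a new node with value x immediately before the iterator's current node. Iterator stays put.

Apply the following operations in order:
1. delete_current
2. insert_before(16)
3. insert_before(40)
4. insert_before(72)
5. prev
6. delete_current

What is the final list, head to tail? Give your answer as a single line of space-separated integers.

After 1 (delete_current): list=[7, 6, 1, 9] cursor@7
After 2 (insert_before(16)): list=[16, 7, 6, 1, 9] cursor@7
After 3 (insert_before(40)): list=[16, 40, 7, 6, 1, 9] cursor@7
After 4 (insert_before(72)): list=[16, 40, 72, 7, 6, 1, 9] cursor@7
After 5 (prev): list=[16, 40, 72, 7, 6, 1, 9] cursor@72
After 6 (delete_current): list=[16, 40, 7, 6, 1, 9] cursor@7

Answer: 16 40 7 6 1 9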